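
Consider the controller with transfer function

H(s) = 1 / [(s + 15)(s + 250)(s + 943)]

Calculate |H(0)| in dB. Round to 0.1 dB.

H(0) = 1 / (15·250·943) ≈ 2.8279e-07
20 log₁₀(2.8279e-07) ≈ -130.97 dB

-131.0 dB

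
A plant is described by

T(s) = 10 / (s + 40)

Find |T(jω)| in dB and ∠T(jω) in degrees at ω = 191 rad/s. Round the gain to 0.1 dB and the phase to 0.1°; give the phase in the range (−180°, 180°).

-25.8 dB, -78.2°

Substitute s = j191:
Numerator: 10 = 10 + j0
Denominator: (j191) + 40 = 40 + j191
|N| = √(10² + 0²) ≈ 10, ∠N ≈ 0.00°
|D| = √(40² + 191²) ≈ 195.14, ∠D ≈ 78.17°
|T| = 10 / 195.14 ≈ 0.051245
Gain = 20 log₁₀(0.051245) ≈ -25.81 dB
∠T = 0.00° − 78.17° = -78.17°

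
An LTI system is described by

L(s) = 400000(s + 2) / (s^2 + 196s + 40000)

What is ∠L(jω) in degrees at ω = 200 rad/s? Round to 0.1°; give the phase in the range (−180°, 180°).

At s = jω = j200:
zero (s+2): 2 + j200 → |·| = √(2²+200²) = √40004 ≈ 200.01, ∠ = arctan(200/2) ≈ 89.43°
quadratic: (j200)² + 196·j200 + 40000 = 0 + j39200 → |·| ≈ 39200, ∠ ≈ 90.00°
∠L = 89.43° − 90.00° = -0.57°

-0.6°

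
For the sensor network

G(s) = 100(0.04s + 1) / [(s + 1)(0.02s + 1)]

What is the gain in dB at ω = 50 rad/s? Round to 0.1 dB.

10.0 dB

At ω = 50 rad/s:
zero (1 + j50·0.04) = 1 + j2 → |·| ≈ 2.2361, ∠ ≈ 63.43°
pole (1 + j50·1) = 1 + j50 → |·| ≈ 50.01, ∠ ≈ 88.85°
pole (1 + j50·0.02) = 1 + j1 → |·| ≈ 1.4142, ∠ ≈ 45.00°
|G| = 100 · 2.2361 / (50.01 · 1.4142) ≈ 3.1617
Gain = 20 log₁₀(3.1617) ≈ 10.00 dB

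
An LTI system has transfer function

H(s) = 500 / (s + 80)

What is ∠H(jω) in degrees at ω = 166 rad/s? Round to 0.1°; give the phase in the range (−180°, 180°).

-64.3°

Substitute s = j166:
Numerator: 500 = 500 + j0
Denominator: (j166) + 80 = 80 + j166
|N| = √(500² + 0²) ≈ 500, ∠N ≈ 0.00°
|D| = √(80² + 166²) ≈ 184.27, ∠D ≈ 64.27°
∠H = 0.00° − 64.27° = -64.27°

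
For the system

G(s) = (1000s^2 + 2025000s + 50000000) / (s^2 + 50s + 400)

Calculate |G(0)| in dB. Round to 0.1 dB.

G(0) = 50000000 / 400 = 1.25e+05
20 log₁₀(1.25e+05) ≈ 101.94 dB

101.9 dB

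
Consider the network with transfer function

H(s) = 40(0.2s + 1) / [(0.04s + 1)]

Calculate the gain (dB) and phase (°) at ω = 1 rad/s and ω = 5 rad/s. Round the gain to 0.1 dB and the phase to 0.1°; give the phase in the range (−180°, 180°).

At ω = 1 rad/s:
zero (1 + j1·0.2) = 1 + j0.2 → |·| ≈ 1.0198, ∠ ≈ 11.31°
pole (1 + j1·0.04) = 1 + j0.04 → |·| ≈ 1.0008, ∠ ≈ 2.29°
|H| = 40 · 1.0198 / (1.0008) ≈ 40.759
Gain = 20 log₁₀(40.759) ≈ 32.20 dB
∠H = (11.31°) − (2.29°) = 9.02°

At ω = 5 rad/s:
zero (1 + j5·0.2) = 1 + j1 → |·| ≈ 1.4142, ∠ ≈ 45.00°
pole (1 + j5·0.04) = 1 + j0.2 → |·| ≈ 1.0198, ∠ ≈ 11.31°
|H| = 40 · 1.4142 / (1.0198) ≈ 55.47
Gain = 20 log₁₀(55.47) ≈ 34.88 dB
∠H = (45.00°) − (11.31°) = 33.69°

ω = 1: 32.2 dB, 9.0°; ω = 5: 34.9 dB, 33.7°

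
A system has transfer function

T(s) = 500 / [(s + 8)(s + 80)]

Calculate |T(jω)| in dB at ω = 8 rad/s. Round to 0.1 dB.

At s = jω = j8:
pole (s+8): 8 + j8 → |·| = √(8²+8²) = √128 ≈ 11.314, ∠ = arctan(8/8) ≈ 45.00°
pole (s+80): 80 + j8 → |·| = √(80²+8²) = √6464 ≈ 80.399, ∠ = arctan(8/80) ≈ 5.71°
|T| = 500 / 909.63 ≈ 0.54967
Gain = 20 log₁₀(0.54967) ≈ -5.20 dB

-5.2 dB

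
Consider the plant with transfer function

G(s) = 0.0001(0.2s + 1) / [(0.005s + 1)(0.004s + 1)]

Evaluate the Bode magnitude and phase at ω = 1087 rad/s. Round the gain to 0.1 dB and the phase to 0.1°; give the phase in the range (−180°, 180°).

-61.1 dB, -66.9°

At ω = 1087 rad/s:
zero (1 + j1087·0.2) = 1 + j217.4 → |·| ≈ 217.4, ∠ ≈ 89.74°
pole (1 + j1087·0.005) = 1 + j5.435 → |·| ≈ 5.5262, ∠ ≈ 79.57°
pole (1 + j1087·0.004) = 1 + j4.348 → |·| ≈ 4.4615, ∠ ≈ 77.05°
|G| = 0.0001 · 217.4 / (5.5262 · 4.4615) ≈ 0.00088176
Gain = 20 log₁₀(0.00088176) ≈ -61.09 dB
∠G = (89.74°) − (79.57° + 77.05°) = -66.88°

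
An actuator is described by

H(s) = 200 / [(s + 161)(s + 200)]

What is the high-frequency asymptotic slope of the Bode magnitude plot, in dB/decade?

Each pole contributes −20 dB/decade at high frequency; each zero contributes +20 dB/decade.
Net: 0 zero(s) − 2 pole(s) → -40 dB/decade.

-40 dB/decade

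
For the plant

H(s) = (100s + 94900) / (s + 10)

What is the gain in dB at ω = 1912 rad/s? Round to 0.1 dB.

41.0 dB

Substitute s = j1912:
Numerator: 100(j1912) + 94900 = 94900 + j191200
Denominator: (j1912) + 10 = 10 + j1912
|N| = √(94900² + 191200²) ≈ 2.1346e+05, ∠N ≈ 63.60°
|D| = √(10² + 1912²) ≈ 1912, ∠D ≈ 89.70°
|H| = 2.1346e+05 / 1912 ≈ 111.64
Gain = 20 log₁₀(111.64) ≈ 40.96 dB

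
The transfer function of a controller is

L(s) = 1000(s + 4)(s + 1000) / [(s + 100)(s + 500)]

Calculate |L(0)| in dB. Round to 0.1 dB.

L(0) = 1000·4·1000 / (100·500) = 80
20 log₁₀(80) ≈ 38.06 dB

38.1 dB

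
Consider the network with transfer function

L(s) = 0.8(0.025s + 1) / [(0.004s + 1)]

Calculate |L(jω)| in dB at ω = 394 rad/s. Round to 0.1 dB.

At ω = 394 rad/s:
zero (1 + j394·0.025) = 1 + j9.85 → |·| ≈ 9.9006, ∠ ≈ 84.20°
pole (1 + j394·0.004) = 1 + j1.576 → |·| ≈ 1.8665, ∠ ≈ 57.60°
|L| = 0.8 · 9.9006 / (1.8665) ≈ 4.2435
Gain = 20 log₁₀(4.2435) ≈ 12.55 dB

12.6 dB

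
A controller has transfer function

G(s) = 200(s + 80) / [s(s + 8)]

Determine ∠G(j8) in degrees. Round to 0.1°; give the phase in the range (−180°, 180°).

-129.3°

At s = jω = j8:
zero (s+80): 80 + j8 → |·| = √(80²+8²) = √6464 ≈ 80.399, ∠ = arctan(8/80) ≈ 5.71°
pole (s+8): 8 + j8 → |·| = √(8²+8²) = √128 ≈ 11.314, ∠ = arctan(8/8) ≈ 45.00°
pole at origin: |s| = 8, ∠ = 90.00° (in denominator)
∠G = 5.71° − 135.00° = -129.29°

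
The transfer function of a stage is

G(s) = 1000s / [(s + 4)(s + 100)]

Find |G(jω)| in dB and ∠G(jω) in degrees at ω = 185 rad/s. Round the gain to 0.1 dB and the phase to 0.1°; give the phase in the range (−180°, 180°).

13.5 dB, -60.4°

At s = jω = j185:
zero at origin: s = j185 → |·| = 185, ∠ = 90.00°
pole (s+4): 4 + j185 → |·| = √(4²+185²) = √34241 ≈ 185.04, ∠ = arctan(185/4) ≈ 88.76°
pole (s+100): 100 + j185 → |·| = √(100²+185²) = √44225 ≈ 210.3, ∠ = arctan(185/100) ≈ 61.61°
|G| = 1000 · 185 / 38914 ≈ 4.7541
Gain = 20 log₁₀(4.7541) ≈ 13.54 dB
∠G = 90.00° − 150.37° = -60.37°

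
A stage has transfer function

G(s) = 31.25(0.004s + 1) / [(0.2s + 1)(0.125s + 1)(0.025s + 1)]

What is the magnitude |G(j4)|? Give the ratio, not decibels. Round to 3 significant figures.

21.7

At ω = 4 rad/s:
zero (1 + j4·0.004) = 1 + j0.016 → |·| ≈ 1.0001, ∠ ≈ 0.92°
pole (1 + j4·0.2) = 1 + j0.8 → |·| ≈ 1.2806, ∠ ≈ 38.66°
pole (1 + j4·0.125) = 1 + j0.5 → |·| ≈ 1.118, ∠ ≈ 26.57°
pole (1 + j4·0.025) = 1 + j0.1 → |·| ≈ 1.005, ∠ ≈ 5.71°
|G| = 31.25 · 1.0001 / (1.2806 · 1.118 · 1.005) ≈ 21.721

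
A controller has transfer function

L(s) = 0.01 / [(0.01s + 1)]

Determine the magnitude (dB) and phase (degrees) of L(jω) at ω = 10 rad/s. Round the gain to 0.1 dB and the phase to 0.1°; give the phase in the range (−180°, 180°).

-40.0 dB, -5.7°

At ω = 10 rad/s:
pole (1 + j10·0.01) = 1 + j0.1 → |·| ≈ 1.005, ∠ ≈ 5.71°
|L| = 0.01 · 1 / (1.005) ≈ 0.0099502
Gain = 20 log₁₀(0.0099502) ≈ -40.04 dB
∠L = (0°) − (5.71°) = -5.71°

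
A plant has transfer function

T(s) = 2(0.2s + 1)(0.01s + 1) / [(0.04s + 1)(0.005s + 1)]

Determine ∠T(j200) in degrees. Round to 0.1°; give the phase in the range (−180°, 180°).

24.1°

At ω = 200 rad/s:
zero (1 + j200·0.2) = 1 + j40 → |·| ≈ 40.012, ∠ ≈ 88.57°
zero (1 + j200·0.01) = 1 + j2 → |·| ≈ 2.2361, ∠ ≈ 63.43°
pole (1 + j200·0.04) = 1 + j8 → |·| ≈ 8.0623, ∠ ≈ 82.87°
pole (1 + j200·0.005) = 1 + j1 → |·| ≈ 1.4142, ∠ ≈ 45.00°
∠T = (88.57° + 63.43°) − (82.87° + 45.00°) = 24.13°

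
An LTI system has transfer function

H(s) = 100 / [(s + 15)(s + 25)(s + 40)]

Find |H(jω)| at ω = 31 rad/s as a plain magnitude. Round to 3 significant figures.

At s = jω = j31:
pole (s+15): 15 + j31 → |·| = √(15²+31²) = √1186 ≈ 34.438, ∠ = arctan(31/15) ≈ 64.18°
pole (s+25): 25 + j31 → |·| = √(25²+31²) = √1586 ≈ 39.825, ∠ = arctan(31/25) ≈ 51.12°
pole (s+40): 40 + j31 → |·| = √(40²+31²) = √2561 ≈ 50.606, ∠ = arctan(31/40) ≈ 37.78°
|H| = 100 / 69406 ≈ 0.0014408

0.00144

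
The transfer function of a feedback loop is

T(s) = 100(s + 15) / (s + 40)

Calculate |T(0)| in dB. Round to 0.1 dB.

T(0) = 100·15 / (40) = 37.5
20 log₁₀(37.5) ≈ 31.48 dB

31.5 dB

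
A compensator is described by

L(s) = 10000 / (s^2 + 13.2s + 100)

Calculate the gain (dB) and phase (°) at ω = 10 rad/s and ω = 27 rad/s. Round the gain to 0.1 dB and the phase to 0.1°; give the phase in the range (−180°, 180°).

ω = 10: 37.6 dB, -90.0°; ω = 27: 22.8 dB, -150.5°

At s = jω = j10:
quadratic: (j10)² + 13.2·j10 + 100 = 0 + j132 → |·| ≈ 132, ∠ ≈ 90.00°
|L| = 10000 / 132 ≈ 75.758
Gain = 20 log₁₀(75.758) ≈ 37.59 dB
∠L = 0.00° − 90.00° = -90.00°

At s = jω = j27:
quadratic: (j27)² + 13.2·j27 + 100 = -629 + j356.4 → |·| ≈ 722.95, ∠ ≈ 150.46°
|L| = 10000 / 722.95 ≈ 13.832
Gain = 20 log₁₀(13.832) ≈ 22.82 dB
∠L = 0.00° − 150.46° = -150.46°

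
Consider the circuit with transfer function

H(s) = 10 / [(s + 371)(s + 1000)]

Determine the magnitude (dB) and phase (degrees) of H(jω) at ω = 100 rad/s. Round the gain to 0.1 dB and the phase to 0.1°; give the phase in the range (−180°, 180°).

At s = jω = j100:
pole (s+371): 371 + j100 → |·| = √(371²+100²) = √147641 ≈ 384.24, ∠ = arctan(100/371) ≈ 15.09°
pole (s+1000): 1000 + j100 → |·| = √(1000²+100²) = √1010000 ≈ 1005, ∠ = arctan(100/1000) ≈ 5.71°
|H| = 10 / 3.8616e+05 ≈ 2.5896e-05
Gain = 20 log₁₀(2.5896e-05) ≈ -91.74 dB
∠H = 0.00° − 20.80° = -20.80°

-91.7 dB, -20.8°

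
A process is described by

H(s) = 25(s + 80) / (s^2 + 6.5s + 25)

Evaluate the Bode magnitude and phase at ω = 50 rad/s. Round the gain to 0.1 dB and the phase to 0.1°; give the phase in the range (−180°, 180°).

-0.5 dB, -140.5°

At s = jω = j50:
zero (s+80): 80 + j50 → |·| = √(80²+50²) = √8900 ≈ 94.34, ∠ = arctan(50/80) ≈ 32.01°
quadratic: (j50)² + 6.5·j50 + 25 = -2475 + j325 → |·| ≈ 2496.2, ∠ ≈ 172.52°
|H| = 25 · 94.34 / 2496.2 ≈ 0.94484
Gain = 20 log₁₀(0.94484) ≈ -0.49 dB
∠H = 32.01° − 172.52° = -140.51°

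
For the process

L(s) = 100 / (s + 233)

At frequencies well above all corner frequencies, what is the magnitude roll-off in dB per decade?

-20 dB/decade

Each pole contributes −20 dB/decade at high frequency; each zero contributes +20 dB/decade.
Net: 0 zero(s) − 1 pole(s) → -20 dB/decade.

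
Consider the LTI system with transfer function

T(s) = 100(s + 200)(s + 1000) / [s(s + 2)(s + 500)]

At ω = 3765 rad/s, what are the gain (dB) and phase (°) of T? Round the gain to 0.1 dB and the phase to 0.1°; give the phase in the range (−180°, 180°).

-31.3 dB, -100.3°

At s = jω = j3765:
zero (s+200): 200 + j3765 → |·| = √(200²+3765²) = √14215225 ≈ 3770.3, ∠ = arctan(3765/200) ≈ 86.96°
zero (s+1000): 1000 + j3765 → |·| = √(1000²+3765²) = √15175225 ≈ 3895.5, ∠ = arctan(3765/1000) ≈ 75.13°
pole (s+2): 2 + j3765 → |·| = √(2²+3765²) = √14175229 ≈ 3765, ∠ = arctan(3765/2) ≈ 89.97°
pole (s+500): 500 + j3765 → |·| = √(500²+3765²) = √14425225 ≈ 3798.1, ∠ = arctan(3765/500) ≈ 82.44°
pole at origin: |s| = 3765, ∠ = 90.00° (in denominator)
|T| = 100 · 1.4687e+07 / 5.3839e+10 ≈ 0.027279
Gain = 20 log₁₀(0.027279) ≈ -31.28 dB
∠T = 162.09° − 262.41° = -100.32°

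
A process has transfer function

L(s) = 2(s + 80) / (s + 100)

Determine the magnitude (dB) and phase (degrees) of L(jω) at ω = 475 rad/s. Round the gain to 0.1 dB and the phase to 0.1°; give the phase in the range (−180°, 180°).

At s = jω = j475:
zero (s+80): 80 + j475 → |·| = √(80²+475²) = √232025 ≈ 481.69, ∠ = arctan(475/80) ≈ 80.44°
pole (s+100): 100 + j475 → |·| = √(100²+475²) = √235625 ≈ 485.41, ∠ = arctan(475/100) ≈ 78.11°
|L| = 2 · 481.69 / 485.41 ≈ 1.9847
Gain = 20 log₁₀(1.9847) ≈ 5.95 dB
∠L = 80.44° − 78.11° = 2.33°

6.0 dB, 2.3°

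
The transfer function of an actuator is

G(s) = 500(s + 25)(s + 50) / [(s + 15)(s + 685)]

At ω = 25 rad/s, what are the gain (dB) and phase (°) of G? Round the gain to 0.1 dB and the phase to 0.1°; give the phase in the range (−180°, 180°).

33.9 dB, 10.4°

At s = jω = j25:
zero (s+25): 25 + j25 → |·| = √(25²+25²) = √1250 ≈ 35.355, ∠ = arctan(25/25) ≈ 45.00°
zero (s+50): 50 + j25 → |·| = √(50²+25²) = √3125 ≈ 55.902, ∠ = arctan(25/50) ≈ 26.57°
pole (s+15): 15 + j25 → |·| = √(15²+25²) = √850 ≈ 29.155, ∠ = arctan(25/15) ≈ 59.04°
pole (s+685): 685 + j25 → |·| = √(685²+25²) = √469850 ≈ 685.46, ∠ = arctan(25/685) ≈ 2.09°
|G| = 500 · 1976.4 / 19985 ≈ 49.447
Gain = 20 log₁₀(49.447) ≈ 33.88 dB
∠G = 71.57° − 61.13° = 10.44°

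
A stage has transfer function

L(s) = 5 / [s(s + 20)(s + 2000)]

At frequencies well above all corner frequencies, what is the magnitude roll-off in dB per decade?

-60 dB/decade

Each pole contributes −20 dB/decade at high frequency; each zero contributes +20 dB/decade.
Net: 0 zero(s) − 3 pole(s) → -60 dB/decade.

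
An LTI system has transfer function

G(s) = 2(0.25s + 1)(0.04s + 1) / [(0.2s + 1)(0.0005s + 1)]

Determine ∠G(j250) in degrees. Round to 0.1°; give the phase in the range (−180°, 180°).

At ω = 250 rad/s:
zero (1 + j250·0.25) = 1 + j62.5 → |·| ≈ 62.508, ∠ ≈ 89.08°
zero (1 + j250·0.04) = 1 + j10 → |·| ≈ 10.05, ∠ ≈ 84.29°
pole (1 + j250·0.2) = 1 + j50 → |·| ≈ 50.01, ∠ ≈ 88.85°
pole (1 + j250·0.0005) = 1 + j0.125 → |·| ≈ 1.0078, ∠ ≈ 7.13°
∠G = (89.08° + 84.29°) − (88.85° + 7.13°) = 77.39°

77.4°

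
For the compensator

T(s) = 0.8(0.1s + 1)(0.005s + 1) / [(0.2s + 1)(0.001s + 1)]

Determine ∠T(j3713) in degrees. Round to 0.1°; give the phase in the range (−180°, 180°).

11.9°

At ω = 3713 rad/s:
zero (1 + j3713·0.1) = 1 + j371.3 → |·| ≈ 371.3, ∠ ≈ 89.85°
zero (1 + j3713·0.005) = 1 + j18.565 → |·| ≈ 18.592, ∠ ≈ 86.92°
pole (1 + j3713·0.2) = 1 + j742.6 → |·| ≈ 742.6, ∠ ≈ 89.92°
pole (1 + j3713·0.001) = 1 + j3.713 → |·| ≈ 3.8453, ∠ ≈ 74.93°
∠T = (89.85° + 86.92°) − (89.92° + 74.93°) = 11.92°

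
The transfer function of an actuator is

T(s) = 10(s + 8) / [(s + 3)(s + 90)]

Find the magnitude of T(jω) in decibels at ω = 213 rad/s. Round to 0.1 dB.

-27.3 dB

At s = jω = j213:
zero (s+8): 8 + j213 → |·| = √(8²+213²) = √45433 ≈ 213.15, ∠ = arctan(213/8) ≈ 87.85°
pole (s+3): 3 + j213 → |·| = √(3²+213²) = √45378 ≈ 213.02, ∠ = arctan(213/3) ≈ 89.19°
pole (s+90): 90 + j213 → |·| = √(90²+213²) = √53469 ≈ 231.23, ∠ = arctan(213/90) ≈ 67.09°
|T| = 10 · 213.15 / 49257 ≈ 0.043273
Gain = 20 log₁₀(0.043273) ≈ -27.28 dB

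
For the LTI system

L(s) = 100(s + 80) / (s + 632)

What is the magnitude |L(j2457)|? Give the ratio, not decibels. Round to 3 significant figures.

At s = jω = j2457:
zero (s+80): 80 + j2457 → |·| = √(80²+2457²) = √6043249 ≈ 2458.3, ∠ = arctan(2457/80) ≈ 88.14°
pole (s+632): 632 + j2457 → |·| = √(632²+2457²) = √6436273 ≈ 2537, ∠ = arctan(2457/632) ≈ 75.57°
|L| = 100 · 2458.3 / 2537 ≈ 96.898

96.9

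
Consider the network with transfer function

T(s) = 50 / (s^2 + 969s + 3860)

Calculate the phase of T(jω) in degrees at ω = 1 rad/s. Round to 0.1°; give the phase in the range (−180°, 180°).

-14.1°

Substitute s = j1:
Numerator: 50 = 50 + j0
Denominator: (j1)^2 + 969(j1) + 3860 = 3859 + j969
|N| = √(50² + 0²) ≈ 50, ∠N ≈ 0.00°
|D| = √(3859² + 969²) ≈ 3978.8, ∠D ≈ 14.10°
∠T = 0.00° − 14.10° = -14.10°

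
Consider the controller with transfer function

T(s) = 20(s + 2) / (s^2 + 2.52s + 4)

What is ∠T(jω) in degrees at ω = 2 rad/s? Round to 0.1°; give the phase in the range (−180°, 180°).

-45.0°

At s = jω = j2:
zero (s+2): 2 + j2 → |·| = √(2²+2²) = √8 ≈ 2.8284, ∠ = arctan(2/2) ≈ 45.00°
quadratic: (j2)² + 2.52·j2 + 4 = 0 + j5.04 → |·| ≈ 5.04, ∠ ≈ 90.00°
∠T = 45.00° − 90.00° = -45.00°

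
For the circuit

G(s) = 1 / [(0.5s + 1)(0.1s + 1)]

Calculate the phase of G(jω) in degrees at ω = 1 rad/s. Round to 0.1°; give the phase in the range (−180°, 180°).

-32.3°

At ω = 1 rad/s:
pole (1 + j1·0.5) = 1 + j0.5 → |·| ≈ 1.118, ∠ ≈ 26.57°
pole (1 + j1·0.1) = 1 + j0.1 → |·| ≈ 1.005, ∠ ≈ 5.71°
∠G = (0°) − (26.57° + 5.71°) = -32.28°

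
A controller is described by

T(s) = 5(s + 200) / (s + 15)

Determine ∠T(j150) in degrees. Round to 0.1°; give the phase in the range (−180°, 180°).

-47.4°

At s = jω = j150:
zero (s+200): 200 + j150 → |·| = √(200²+150²) = √62500 ≈ 250, ∠ = arctan(150/200) ≈ 36.87°
pole (s+15): 15 + j150 → |·| = √(15²+150²) = √22725 ≈ 150.75, ∠ = arctan(150/15) ≈ 84.29°
∠T = 36.87° − 84.29° = -47.42°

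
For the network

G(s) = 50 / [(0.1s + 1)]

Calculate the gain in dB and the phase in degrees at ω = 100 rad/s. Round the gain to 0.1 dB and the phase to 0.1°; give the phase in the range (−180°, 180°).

At ω = 100 rad/s:
pole (1 + j100·0.1) = 1 + j10 → |·| ≈ 10.05, ∠ ≈ 84.29°
|G| = 50 · 1 / (10.05) ≈ 4.9751
Gain = 20 log₁₀(4.9751) ≈ 13.94 dB
∠G = (0°) − (84.29°) = -84.29°

13.9 dB, -84.3°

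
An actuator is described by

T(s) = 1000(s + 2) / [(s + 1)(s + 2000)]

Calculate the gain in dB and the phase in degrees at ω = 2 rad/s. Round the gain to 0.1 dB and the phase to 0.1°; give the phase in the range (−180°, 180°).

At s = jω = j2:
zero (s+2): 2 + j2 → |·| = √(2²+2²) = √8 ≈ 2.8284, ∠ = arctan(2/2) ≈ 45.00°
pole (s+1): 1 + j2 → |·| = √(1²+2²) = √5 ≈ 2.2361, ∠ = arctan(2/1) ≈ 63.43°
pole (s+2000): 2000 + j2 → |·| = √(2000²+2²) = √4000004 ≈ 2000, ∠ = arctan(2/2000) ≈ 0.06°
|T| = 1000 · 2.8284 / 4472.2 ≈ 0.63244
Gain = 20 log₁₀(0.63244) ≈ -3.98 dB
∠T = 45.00° − 63.49° = -18.49°

-4.0 dB, -18.5°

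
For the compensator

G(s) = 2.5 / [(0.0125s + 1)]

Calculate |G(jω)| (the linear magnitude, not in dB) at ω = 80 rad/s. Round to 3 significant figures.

1.77

At ω = 80 rad/s:
pole (1 + j80·0.0125) = 1 + j1 → |·| ≈ 1.4142, ∠ ≈ 45.00°
|G| = 2.5 · 1 / (1.4142) ≈ 1.7678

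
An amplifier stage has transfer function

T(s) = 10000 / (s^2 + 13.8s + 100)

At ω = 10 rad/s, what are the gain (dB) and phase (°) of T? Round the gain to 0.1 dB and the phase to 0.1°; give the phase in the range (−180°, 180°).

At s = jω = j10:
quadratic: (j10)² + 13.8·j10 + 100 = 0 + j138 → |·| ≈ 138, ∠ ≈ 90.00°
|T| = 10000 / 138 ≈ 72.464
Gain = 20 log₁₀(72.464) ≈ 37.20 dB
∠T = 0.00° − 90.00° = -90.00°

37.2 dB, -90.0°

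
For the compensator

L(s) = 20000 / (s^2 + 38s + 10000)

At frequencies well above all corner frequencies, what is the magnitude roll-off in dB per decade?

Each pole contributes −20 dB/decade at high frequency; each zero contributes +20 dB/decade.
Net: 0 zero(s) − 2 pole(s) → -40 dB/decade.

-40 dB/decade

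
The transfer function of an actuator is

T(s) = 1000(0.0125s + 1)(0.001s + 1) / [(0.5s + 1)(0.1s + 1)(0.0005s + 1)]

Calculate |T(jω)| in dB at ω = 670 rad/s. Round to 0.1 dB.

At ω = 670 rad/s:
zero (1 + j670·0.0125) = 1 + j8.375 → |·| ≈ 8.4345, ∠ ≈ 83.19°
zero (1 + j670·0.001) = 1 + j0.67 → |·| ≈ 1.2037, ∠ ≈ 33.82°
pole (1 + j670·0.5) = 1 + j335 → |·| ≈ 335, ∠ ≈ 89.83°
pole (1 + j670·0.1) = 1 + j67 → |·| ≈ 67.007, ∠ ≈ 89.14°
pole (1 + j670·0.0005) = 1 + j0.335 → |·| ≈ 1.0546, ∠ ≈ 18.52°
|T| = 1000 · 8.4345 · 1.2037 / (335 · 67.007 · 1.0546) ≈ 0.42887
Gain = 20 log₁₀(0.42887) ≈ -7.35 dB

-7.4 dB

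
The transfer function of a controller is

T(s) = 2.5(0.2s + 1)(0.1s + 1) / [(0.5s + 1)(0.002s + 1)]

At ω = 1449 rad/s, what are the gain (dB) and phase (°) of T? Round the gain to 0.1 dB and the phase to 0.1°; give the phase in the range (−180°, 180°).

At ω = 1449 rad/s:
zero (1 + j1449·0.2) = 1 + j289.8 → |·| ≈ 289.8, ∠ ≈ 89.80°
zero (1 + j1449·0.1) = 1 + j144.9 → |·| ≈ 144.9, ∠ ≈ 89.60°
pole (1 + j1449·0.5) = 1 + j724.5 → |·| ≈ 724.5, ∠ ≈ 89.92°
pole (1 + j1449·0.002) = 1 + j2.898 → |·| ≈ 3.0657, ∠ ≈ 70.96°
|T| = 2.5 · 289.8 · 144.9 / (724.5 · 3.0657) ≈ 47.265
Gain = 20 log₁₀(47.265) ≈ 33.49 dB
∠T = (89.80° + 89.60°) − (89.92° + 70.96°) = 18.52°

33.5 dB, 18.5°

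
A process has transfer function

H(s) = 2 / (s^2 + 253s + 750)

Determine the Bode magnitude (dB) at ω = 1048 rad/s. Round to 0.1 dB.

Substitute s = j1048:
Numerator: 2 = 2 + j0
Denominator: (j1048)^2 + 253(j1048) + 750 = -1097554 + j265144
|N| = √(2² + 0²) ≈ 2, ∠N ≈ 0.00°
|D| = √(1097554² + 265144²) ≈ 1.1291e+06, ∠D ≈ 166.42°
|H| = 2 / 1.1291e+06 ≈ 1.7713e-06
Gain = 20 log₁₀(1.7713e-06) ≈ -115.03 dB

-115.0 dB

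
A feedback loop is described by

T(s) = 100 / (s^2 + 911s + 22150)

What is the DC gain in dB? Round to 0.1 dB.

-46.9 dB

T(0) = 100 / 22150 ≈ 0.0045147
20 log₁₀(0.0045147) ≈ -46.91 dB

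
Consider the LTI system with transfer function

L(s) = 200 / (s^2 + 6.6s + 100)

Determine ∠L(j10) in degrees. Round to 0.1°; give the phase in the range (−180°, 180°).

At s = jω = j10:
quadratic: (j10)² + 6.6·j10 + 100 = 0 + j66 → |·| ≈ 66, ∠ ≈ 90.00°
∠L = 0.00° − 90.00° = -90.00°

-90.0°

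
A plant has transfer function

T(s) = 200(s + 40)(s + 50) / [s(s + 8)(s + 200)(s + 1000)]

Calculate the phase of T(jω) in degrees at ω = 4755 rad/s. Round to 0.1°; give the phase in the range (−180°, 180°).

At s = jω = j4755:
zero (s+40): 40 + j4755 → |·| = √(40²+4755²) = √22611625 ≈ 4755.2, ∠ = arctan(4755/40) ≈ 89.52°
zero (s+50): 50 + j4755 → |·| = √(50²+4755²) = √22612525 ≈ 4755.3, ∠ = arctan(4755/50) ≈ 89.40°
pole (s+8): 8 + j4755 → |·| = √(8²+4755²) = √22610089 ≈ 4755, ∠ = arctan(4755/8) ≈ 89.90°
pole (s+200): 200 + j4755 → |·| = √(200²+4755²) = √22650025 ≈ 4759.2, ∠ = arctan(4755/200) ≈ 87.59°
pole (s+1000): 1000 + j4755 → |·| = √(1000²+4755²) = √23610025 ≈ 4859, ∠ = arctan(4755/1000) ≈ 78.12°
pole at origin: |s| = 4755, ∠ = 90.00° (in denominator)
∠T = 178.92° − 345.61° = -166.69°

-166.7°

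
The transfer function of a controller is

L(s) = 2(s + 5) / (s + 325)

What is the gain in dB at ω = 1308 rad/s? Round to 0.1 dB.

At s = jω = j1308:
zero (s+5): 5 + j1308 → |·| = √(5²+1308²) = √1710889 ≈ 1308, ∠ = arctan(1308/5) ≈ 89.78°
pole (s+325): 325 + j1308 → |·| = √(325²+1308²) = √1816489 ≈ 1347.8, ∠ = arctan(1308/325) ≈ 76.05°
|L| = 2 · 1308 / 1347.8 ≈ 1.9409
Gain = 20 log₁₀(1.9409) ≈ 5.76 dB

5.8 dB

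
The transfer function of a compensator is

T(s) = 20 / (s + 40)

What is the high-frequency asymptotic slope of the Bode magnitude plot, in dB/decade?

-20 dB/decade

Each pole contributes −20 dB/decade at high frequency; each zero contributes +20 dB/decade.
Net: 0 zero(s) − 1 pole(s) → -20 dB/decade.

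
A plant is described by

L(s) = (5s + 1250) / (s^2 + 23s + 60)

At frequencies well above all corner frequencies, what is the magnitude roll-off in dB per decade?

Each pole contributes −20 dB/decade at high frequency; each zero contributes +20 dB/decade.
Net: 1 zero(s) − 2 pole(s) → -20 dB/decade.

-20 dB/decade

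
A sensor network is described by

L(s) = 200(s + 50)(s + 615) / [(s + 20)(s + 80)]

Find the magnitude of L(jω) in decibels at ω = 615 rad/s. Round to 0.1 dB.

At s = jω = j615:
zero (s+50): 50 + j615 → |·| = √(50²+615²) = √380725 ≈ 617.03, ∠ = arctan(615/50) ≈ 85.35°
zero (s+615): 615 + j615 → |·| = √(615²+615²) = √756450 ≈ 869.74, ∠ = arctan(615/615) ≈ 45.00°
pole (s+20): 20 + j615 → |·| = √(20²+615²) = √378625 ≈ 615.33, ∠ = arctan(615/20) ≈ 88.14°
pole (s+80): 80 + j615 → |·| = √(80²+615²) = √384625 ≈ 620.18, ∠ = arctan(615/80) ≈ 82.59°
|L| = 200 · 5.3666e+05 / 3.8162e+05 ≈ 281.25
Gain = 20 log₁₀(281.25) ≈ 48.98 dB

49.0 dB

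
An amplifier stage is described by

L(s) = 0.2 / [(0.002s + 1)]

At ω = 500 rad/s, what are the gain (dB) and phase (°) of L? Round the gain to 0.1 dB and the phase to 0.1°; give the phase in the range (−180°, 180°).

At ω = 500 rad/s:
pole (1 + j500·0.002) = 1 + j1 → |·| ≈ 1.4142, ∠ ≈ 45.00°
|L| = 0.2 · 1 / (1.4142) ≈ 0.14142
Gain = 20 log₁₀(0.14142) ≈ -16.99 dB
∠L = (0°) − (45.00°) = -45.00°

-17.0 dB, -45.0°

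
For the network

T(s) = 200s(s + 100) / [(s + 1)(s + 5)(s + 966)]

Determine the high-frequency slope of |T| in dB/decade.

-20 dB/decade

Each pole contributes −20 dB/decade at high frequency; each zero contributes +20 dB/decade.
Net: 2 zero(s) − 3 pole(s) → -20 dB/decade.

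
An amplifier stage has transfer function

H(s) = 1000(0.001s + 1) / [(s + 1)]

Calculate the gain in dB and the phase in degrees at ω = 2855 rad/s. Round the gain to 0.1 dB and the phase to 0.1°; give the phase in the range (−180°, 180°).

0.5 dB, -19.3°

At ω = 2855 rad/s:
zero (1 + j2855·0.001) = 1 + j2.855 → |·| ≈ 3.0251, ∠ ≈ 70.70°
pole (1 + j2855·1) = 1 + j2855 → |·| ≈ 2855, ∠ ≈ 89.98°
|H| = 1000 · 3.0251 / (2855) ≈ 1.0596
Gain = 20 log₁₀(1.0596) ≈ 0.50 dB
∠H = (70.70°) − (89.98°) = -19.28°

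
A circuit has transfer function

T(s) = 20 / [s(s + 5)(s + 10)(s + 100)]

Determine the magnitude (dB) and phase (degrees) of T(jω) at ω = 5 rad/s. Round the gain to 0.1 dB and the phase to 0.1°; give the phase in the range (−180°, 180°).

At s = jω = j5:
pole (s+5): 5 + j5 → |·| = √(5²+5²) = √50 ≈ 7.0711, ∠ = arctan(5/5) ≈ 45.00°
pole (s+10): 10 + j5 → |·| = √(10²+5²) = √125 ≈ 11.18, ∠ = arctan(5/10) ≈ 26.57°
pole (s+100): 100 + j5 → |·| = √(100²+5²) = √10025 ≈ 100.12, ∠ = arctan(5/100) ≈ 2.86°
pole at origin: |s| = 5, ∠ = 90.00° (in denominator)
|T| = 20 / 39575 ≈ 0.00050537
Gain = 20 log₁₀(0.00050537) ≈ -65.93 dB
∠T = 0.00° − 164.43° = -164.43°

-65.9 dB, -164.4°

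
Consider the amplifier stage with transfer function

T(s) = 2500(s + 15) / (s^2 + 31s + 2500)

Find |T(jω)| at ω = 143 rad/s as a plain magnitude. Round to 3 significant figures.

19.4

At s = jω = j143:
zero (s+15): 15 + j143 → |·| = √(15²+143²) = √20674 ≈ 143.78, ∠ = arctan(143/15) ≈ 84.01°
quadratic: (j143)² + 31·j143 + 2500 = -17949 + j4433 → |·| ≈ 18488, ∠ ≈ 166.13°
|T| = 2500 · 143.78 / 18488 ≈ 19.442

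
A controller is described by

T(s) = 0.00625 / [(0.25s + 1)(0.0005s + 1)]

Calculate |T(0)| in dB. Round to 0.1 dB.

-44.1 dB

T(0) = 0.00625 · 1 / 1 = 0.00625
20 log₁₀(0.00625) ≈ -44.08 dB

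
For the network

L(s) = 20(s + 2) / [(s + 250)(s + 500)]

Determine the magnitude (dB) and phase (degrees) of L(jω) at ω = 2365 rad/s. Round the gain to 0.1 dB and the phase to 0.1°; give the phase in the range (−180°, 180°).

-41.7 dB, -72.1°

At s = jω = j2365:
zero (s+2): 2 + j2365 → |·| = √(2²+2365²) = √5593229 ≈ 2365, ∠ = arctan(2365/2) ≈ 89.95°
pole (s+250): 250 + j2365 → |·| = √(250²+2365²) = √5655725 ≈ 2378.2, ∠ = arctan(2365/250) ≈ 83.97°
pole (s+500): 500 + j2365 → |·| = √(500²+2365²) = √5843225 ≈ 2417.3, ∠ = arctan(2365/500) ≈ 78.06°
|L| = 20 · 2365 / 5.7488e+06 ≈ 0.0082278
Gain = 20 log₁₀(0.0082278) ≈ -41.69 dB
∠L = 89.95° − 162.03° = -72.08°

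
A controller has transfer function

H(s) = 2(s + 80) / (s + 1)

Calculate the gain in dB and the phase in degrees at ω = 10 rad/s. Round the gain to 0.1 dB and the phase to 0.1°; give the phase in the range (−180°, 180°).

24.1 dB, -77.2°

At s = jω = j10:
zero (s+80): 80 + j10 → |·| = √(80²+10²) = √6500 ≈ 80.623, ∠ = arctan(10/80) ≈ 7.13°
pole (s+1): 1 + j10 → |·| = √(1²+10²) = √101 ≈ 10.05, ∠ = arctan(10/1) ≈ 84.29°
|H| = 2 · 80.623 / 10.05 ≈ 16.044
Gain = 20 log₁₀(16.044) ≈ 24.11 dB
∠H = 7.13° − 84.29° = -77.16°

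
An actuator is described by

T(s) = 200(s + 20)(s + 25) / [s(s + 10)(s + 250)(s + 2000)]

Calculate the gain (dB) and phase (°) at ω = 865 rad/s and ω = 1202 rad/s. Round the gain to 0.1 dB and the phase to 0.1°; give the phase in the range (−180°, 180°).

At s = jω = j865:
zero (s+20): 20 + j865 → |·| = √(20²+865²) = √748625 ≈ 865.23, ∠ = arctan(865/20) ≈ 88.68°
zero (s+25): 25 + j865 → |·| = √(25²+865²) = √748850 ≈ 865.36, ∠ = arctan(865/25) ≈ 88.34°
pole (s+10): 10 + j865 → |·| = √(10²+865²) = √748325 ≈ 865.06, ∠ = arctan(865/10) ≈ 89.34°
pole (s+250): 250 + j865 → |·| = √(250²+865²) = √810725 ≈ 900.4, ∠ = arctan(865/250) ≈ 73.88°
pole (s+2000): 2000 + j865 → |·| = √(2000²+865²) = √4748225 ≈ 2179, ∠ = arctan(865/2000) ≈ 23.39°
pole at origin: |s| = 865, ∠ = 90.00° (in denominator)
|T| = 200 · 7.4874e+05 / 1.4681e+12 ≈ 0.000102
Gain = 20 log₁₀(0.000102) ≈ -79.83 dB
∠T = 177.02° − 276.61° = -99.59°

At s = jω = j1202:
zero (s+20): 20 + j1202 → |·| = √(20²+1202²) = √1445204 ≈ 1202.2, ∠ = arctan(1202/20) ≈ 89.05°
zero (s+25): 25 + j1202 → |·| = √(25²+1202²) = √1445429 ≈ 1202.3, ∠ = arctan(1202/25) ≈ 88.81°
pole (s+10): 10 + j1202 → |·| = √(10²+1202²) = √1444904 ≈ 1202, ∠ = arctan(1202/10) ≈ 89.52°
pole (s+250): 250 + j1202 → |·| = √(250²+1202²) = √1507304 ≈ 1227.7, ∠ = arctan(1202/250) ≈ 78.25°
pole (s+2000): 2000 + j1202 → |·| = √(2000²+1202²) = √5444804 ≈ 2333.4, ∠ = arctan(1202/2000) ≈ 31.01°
pole at origin: |s| = 1202, ∠ = 90.00° (in denominator)
|T| = 200 · 1.4454e+06 / 4.139e+12 ≈ 6.9843e-05
Gain = 20 log₁₀(6.9843e-05) ≈ -83.12 dB
∠T = 177.86° − 288.78° = -110.92°

ω = 865: -79.8 dB, -99.6°; ω = 1202: -83.1 dB, -110.9°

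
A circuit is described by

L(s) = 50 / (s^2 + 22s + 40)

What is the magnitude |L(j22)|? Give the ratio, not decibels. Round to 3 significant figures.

Substitute s = j22:
Numerator: 50 = 50 + j0
Denominator: (j22)^2 + 22(j22) + 40 = -444 + j484
|N| = √(50² + 0²) ≈ 50, ∠N ≈ 0.00°
|D| = √(444² + 484²) ≈ 656.8, ∠D ≈ 132.53°
|L| = 50 / 656.8 ≈ 0.076127

0.0761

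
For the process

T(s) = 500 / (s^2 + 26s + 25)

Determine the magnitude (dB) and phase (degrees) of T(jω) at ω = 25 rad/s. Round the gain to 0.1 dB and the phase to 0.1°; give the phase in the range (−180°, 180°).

-5.0 dB, -132.7°

Substitute s = j25:
Numerator: 500 = 500 + j0
Denominator: (j25)^2 + 26(j25) + 25 = -600 + j650
|N| = √(500² + 0²) ≈ 500, ∠N ≈ 0.00°
|D| = √(600² + 650²) ≈ 884.59, ∠D ≈ 132.71°
|T| = 500 / 884.59 ≈ 0.56523
Gain = 20 log₁₀(0.56523) ≈ -4.96 dB
∠T = 0.00° − 132.71° = -132.71°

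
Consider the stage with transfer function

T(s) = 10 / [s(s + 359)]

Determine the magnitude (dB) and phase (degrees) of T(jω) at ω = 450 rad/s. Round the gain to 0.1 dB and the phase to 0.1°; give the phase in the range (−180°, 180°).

-88.3 dB, -141.4°

At s = jω = j450:
pole (s+359): 359 + j450 → |·| = √(359²+450²) = √331381 ≈ 575.66, ∠ = arctan(450/359) ≈ 51.42°
pole at origin: |s| = 450, ∠ = 90.00° (in denominator)
|T| = 10 / 2.5905e+05 ≈ 3.8603e-05
Gain = 20 log₁₀(3.8603e-05) ≈ -88.27 dB
∠T = 0.00° − 141.42° = -141.42°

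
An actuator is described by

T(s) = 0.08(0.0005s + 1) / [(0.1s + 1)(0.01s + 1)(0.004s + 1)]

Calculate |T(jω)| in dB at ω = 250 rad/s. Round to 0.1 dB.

-61.5 dB

At ω = 250 rad/s:
zero (1 + j250·0.0005) = 1 + j0.125 → |·| ≈ 1.0078, ∠ ≈ 7.13°
pole (1 + j250·0.1) = 1 + j25 → |·| ≈ 25.02, ∠ ≈ 87.71°
pole (1 + j250·0.01) = 1 + j2.5 → |·| ≈ 2.6926, ∠ ≈ 68.20°
pole (1 + j250·0.004) = 1 + j1 → |·| ≈ 1.4142, ∠ ≈ 45.00°
|T| = 0.08 · 1.0078 / (25.02 · 2.6926 · 1.4142) ≈ 0.00084624
Gain = 20 log₁₀(0.00084624) ≈ -61.45 dB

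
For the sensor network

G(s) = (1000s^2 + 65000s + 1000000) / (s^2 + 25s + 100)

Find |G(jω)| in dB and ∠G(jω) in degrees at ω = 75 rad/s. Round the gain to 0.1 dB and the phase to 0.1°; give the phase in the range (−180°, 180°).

61.2 dB, -27.8°

Substitute s = j75:
Numerator: 1000(j75)^2 + 65000(j75) + 1000000 = -4625000 + j4875000
Denominator: (j75)^2 + 25(j75) + 100 = -5525 + j1875
|N| = √(4625000² + 4875000²) ≈ 6.7198e+06, ∠N ≈ 133.49°
|D| = √(5525² + 1875²) ≈ 5834.5, ∠D ≈ 161.25°
|G| = 6.7198e+06 / 5834.5 ≈ 1151.7
Gain = 20 log₁₀(1151.7) ≈ 61.23 dB
∠G = 133.49° − 161.25° = -27.76°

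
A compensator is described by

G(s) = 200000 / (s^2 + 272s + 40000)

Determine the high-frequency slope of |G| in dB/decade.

-40 dB/decade

Each pole contributes −20 dB/decade at high frequency; each zero contributes +20 dB/decade.
Net: 0 zero(s) − 2 pole(s) → -40 dB/decade.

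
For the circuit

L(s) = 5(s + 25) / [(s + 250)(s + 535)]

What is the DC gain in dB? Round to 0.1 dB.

-60.6 dB

L(0) = 5·25 / (250·535) ≈ 0.00093458
20 log₁₀(0.00093458) ≈ -60.59 dB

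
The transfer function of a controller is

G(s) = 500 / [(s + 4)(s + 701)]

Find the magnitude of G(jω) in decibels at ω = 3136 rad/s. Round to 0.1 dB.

At s = jω = j3136:
pole (s+4): 4 + j3136 → |·| = √(4²+3136²) = √9834512 ≈ 3136, ∠ = arctan(3136/4) ≈ 89.93°
pole (s+701): 701 + j3136 → |·| = √(701²+3136²) = √10325897 ≈ 3213.4, ∠ = arctan(3136/701) ≈ 77.40°
|G| = 500 / 1.0077e+07 ≈ 4.9618e-05
Gain = 20 log₁₀(4.9618e-05) ≈ -86.09 dB

-86.1 dB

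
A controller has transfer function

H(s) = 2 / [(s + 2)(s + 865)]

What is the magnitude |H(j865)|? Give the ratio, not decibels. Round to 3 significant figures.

At s = jω = j865:
pole (s+2): 2 + j865 → |·| = √(2²+865²) = √748229 ≈ 865, ∠ = arctan(865/2) ≈ 89.87°
pole (s+865): 865 + j865 → |·| = √(865²+865²) = √1496450 ≈ 1223.3, ∠ = arctan(865/865) ≈ 45.00°
|H| = 2 / 1.0582e+06 ≈ 1.89e-06

1.89e-06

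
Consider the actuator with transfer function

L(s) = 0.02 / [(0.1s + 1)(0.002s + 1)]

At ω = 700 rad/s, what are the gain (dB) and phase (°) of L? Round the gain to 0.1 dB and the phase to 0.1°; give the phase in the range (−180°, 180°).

-75.6 dB, -143.6°

At ω = 700 rad/s:
pole (1 + j700·0.1) = 1 + j70 → |·| ≈ 70.007, ∠ ≈ 89.18°
pole (1 + j700·0.002) = 1 + j1.4 → |·| ≈ 1.7205, ∠ ≈ 54.46°
|L| = 0.02 · 1 / (70.007 · 1.7205) ≈ 0.00016605
Gain = 20 log₁₀(0.00016605) ≈ -75.60 dB
∠L = (0°) − (89.18° + 54.46°) = -143.64°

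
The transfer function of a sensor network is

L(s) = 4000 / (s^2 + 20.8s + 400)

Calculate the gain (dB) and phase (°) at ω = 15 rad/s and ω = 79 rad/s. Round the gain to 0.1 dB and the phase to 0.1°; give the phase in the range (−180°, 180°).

At s = jω = j15:
quadratic: (j15)² + 20.8·j15 + 400 = 175 + j312 → |·| ≈ 357.73, ∠ ≈ 60.71°
|L| = 4000 / 357.73 ≈ 11.182
Gain = 20 log₁₀(11.182) ≈ 20.97 dB
∠L = 0.00° − 60.71° = -60.71°

At s = jω = j79:
quadratic: (j79)² + 20.8·j79 + 400 = -5841 + j1643.2 → |·| ≈ 6067.7, ∠ ≈ 164.29°
|L| = 4000 / 6067.7 ≈ 0.65923
Gain = 20 log₁₀(0.65923) ≈ -3.62 dB
∠L = 0.00° − 164.29° = -164.29°

ω = 15: 21.0 dB, -60.7°; ω = 79: -3.6 dB, -164.3°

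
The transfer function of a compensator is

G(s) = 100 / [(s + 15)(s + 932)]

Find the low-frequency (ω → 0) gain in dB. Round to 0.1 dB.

-42.9 dB

G(0) = 100 / (15·932) ≈ 0.0071531
20 log₁₀(0.0071531) ≈ -42.91 dB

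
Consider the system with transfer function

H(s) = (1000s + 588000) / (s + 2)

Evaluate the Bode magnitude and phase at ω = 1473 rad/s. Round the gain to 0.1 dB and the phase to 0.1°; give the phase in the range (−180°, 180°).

60.6 dB, -21.7°

Substitute s = j1473:
Numerator: 1000(j1473) + 588000 = 588000 + j1473000
Denominator: (j1473) + 2 = 2 + j1473
|N| = √(588000² + 1473000²) ≈ 1.586e+06, ∠N ≈ 68.24°
|D| = √(2² + 1473²) ≈ 1473, ∠D ≈ 89.92°
|H| = 1.586e+06 / 1473 ≈ 1076.7
Gain = 20 log₁₀(1076.7) ≈ 60.64 dB
∠H = 68.24° − 89.92° = -21.68°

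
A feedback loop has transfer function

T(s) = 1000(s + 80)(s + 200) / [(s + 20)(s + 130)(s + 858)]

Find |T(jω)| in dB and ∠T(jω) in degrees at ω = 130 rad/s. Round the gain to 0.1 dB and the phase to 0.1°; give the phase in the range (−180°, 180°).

At s = jω = j130:
zero (s+80): 80 + j130 → |·| = √(80²+130²) = √23300 ≈ 152.64, ∠ = arctan(130/80) ≈ 58.39°
zero (s+200): 200 + j130 → |·| = √(200²+130²) = √56900 ≈ 238.54, ∠ = arctan(130/200) ≈ 33.02°
pole (s+20): 20 + j130 → |·| = √(20²+130²) = √17300 ≈ 131.53, ∠ = arctan(130/20) ≈ 81.25°
pole (s+130): 130 + j130 → |·| = √(130²+130²) = √33800 ≈ 183.85, ∠ = arctan(130/130) ≈ 45.00°
pole (s+858): 858 + j130 → |·| = √(858²+130²) = √753064 ≈ 867.79, ∠ = arctan(130/858) ≈ 8.62°
|T| = 1000 · 36411 / 2.0985e+07 ≈ 1.7351
Gain = 20 log₁₀(1.7351) ≈ 4.79 dB
∠T = 91.41° − 134.87° = -43.46°

4.8 dB, -43.5°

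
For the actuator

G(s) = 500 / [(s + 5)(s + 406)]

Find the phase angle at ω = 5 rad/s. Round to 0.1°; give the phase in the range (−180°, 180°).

-45.7°

At s = jω = j5:
pole (s+5): 5 + j5 → |·| = √(5²+5²) = √50 ≈ 7.0711, ∠ = arctan(5/5) ≈ 45.00°
pole (s+406): 406 + j5 → |·| = √(406²+5²) = √164861 ≈ 406.03, ∠ = arctan(5/406) ≈ 0.71°
∠G = 0.00° − 45.71° = -45.71°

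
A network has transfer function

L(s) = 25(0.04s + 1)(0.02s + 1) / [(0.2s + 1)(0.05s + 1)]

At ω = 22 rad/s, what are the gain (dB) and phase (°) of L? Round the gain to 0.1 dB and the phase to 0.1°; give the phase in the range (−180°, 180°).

At ω = 22 rad/s:
zero (1 + j22·0.04) = 1 + j0.88 → |·| ≈ 1.3321, ∠ ≈ 41.35°
zero (1 + j22·0.02) = 1 + j0.44 → |·| ≈ 1.0925, ∠ ≈ 23.75°
pole (1 + j22·0.2) = 1 + j4.4 → |·| ≈ 4.5122, ∠ ≈ 77.20°
pole (1 + j22·0.05) = 1 + j1.1 → |·| ≈ 1.4866, ∠ ≈ 47.73°
|L| = 25 · 1.3321 · 1.0925 / (4.5122 · 1.4866) ≈ 5.424
Gain = 20 log₁₀(5.424) ≈ 14.69 dB
∠L = (41.35° + 23.75°) − (77.20° + 47.73°) = -59.83°

14.7 dB, -59.8°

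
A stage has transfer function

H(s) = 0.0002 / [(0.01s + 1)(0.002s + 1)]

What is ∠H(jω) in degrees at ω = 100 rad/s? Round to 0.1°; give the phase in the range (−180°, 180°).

-56.3°

At ω = 100 rad/s:
pole (1 + j100·0.01) = 1 + j1 → |·| ≈ 1.4142, ∠ ≈ 45.00°
pole (1 + j100·0.002) = 1 + j0.2 → |·| ≈ 1.0198, ∠ ≈ 11.31°
∠H = (0°) − (45.00° + 11.31°) = -56.31°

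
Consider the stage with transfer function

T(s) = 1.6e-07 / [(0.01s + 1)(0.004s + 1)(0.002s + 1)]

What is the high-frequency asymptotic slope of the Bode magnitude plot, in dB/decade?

-60 dB/decade

Each pole contributes −20 dB/decade at high frequency; each zero contributes +20 dB/decade.
Net: 0 zero(s) − 3 pole(s) → -60 dB/decade.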